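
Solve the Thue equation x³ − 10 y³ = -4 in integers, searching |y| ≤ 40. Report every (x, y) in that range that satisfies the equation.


The equation is x³ - 10y³ = -4. For fixed y, x³ = 10·y³ − 4, so a solution requires the RHS to be a perfect cube.
Strategy: iterate y from -40 to 40, compute RHS = 10·y³ − 4, and check whether it is a (positive or negative) perfect cube.
Check small values of y:
  y = 0: RHS = -4 is not a perfect cube.
  y = 1: RHS = 6 is not a perfect cube.
  y = -1: RHS = -14 is not a perfect cube.
  y = 2: RHS = 76 is not a perfect cube.
  y = -2: RHS = -84 is not a perfect cube.
  y = 3: RHS = 266 is not a perfect cube.
  y = -3: RHS = -274 is not a perfect cube.
Continuing the search up to |y| = 40 finds no solutions either.
No (x, y) in the scanned range satisfies the equation.

No integer solutions with |y| ≤ 40.


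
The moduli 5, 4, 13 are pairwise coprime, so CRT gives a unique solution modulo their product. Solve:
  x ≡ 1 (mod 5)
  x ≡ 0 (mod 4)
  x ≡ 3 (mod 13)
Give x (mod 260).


Moduli 5, 4, 13 are pairwise coprime; by CRT there is a unique solution modulo M = 5 · 4 · 13 = 260.
Solve pairwise, accumulating the modulus:
  Start with x ≡ 1 (mod 5).
  Combine with x ≡ 0 (mod 4): since gcd(5, 4) = 1, we get a unique residue mod 20.
    Write x = 1 + 5·t and substitute into x ≡ 0 (mod 4): 5·t ≡ 0 − 1 = -1 (mod 4).
    Reduce coefficients mod 4: 1·t ≡ 3 (mod 4).
    So t ≡ 3 (mod 4).
    Then x = 1 + 5·3 = 16, valid modulo lcm(5, 4) = 20: x ≡ 16 (mod 20).
  Combine with x ≡ 3 (mod 13): since gcd(20, 13) = 1, we get a unique residue mod 260.
    Write x = 16 + 20·t and substitute into x ≡ 3 (mod 13): 20·t ≡ 3 − 16 = -13 (mod 13).
    Reduce coefficients mod 13: 7·t ≡ 0 (mod 13).
    The inverse of 7 mod 13 is 2 (since 7·2 = 14 = 1·13 + 1), so t ≡ 2·0 = 0 ≡ 0 (mod 13).
    Then x = 16 + 20·0 = 16, valid modulo lcm(20, 13) = 260: x ≡ 16 (mod 260).
Verify: 16 mod 5 = 1 ✓, 16 mod 4 = 0 ✓, 16 mod 13 = 3 ✓.

x ≡ 16 (mod 260).


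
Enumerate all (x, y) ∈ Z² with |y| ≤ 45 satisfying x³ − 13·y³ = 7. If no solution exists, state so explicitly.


The equation is x³ - 13y³ = 7. For fixed y, x³ = 13·y³ + 7, so a solution requires the RHS to be a perfect cube.
Strategy: iterate y from -45 to 45, compute RHS = 13·y³ + 7, and check whether it is a (positive or negative) perfect cube.
Check small values of y:
  y = 0: RHS = 7 is not a perfect cube.
  y = 1: RHS = 20 is not a perfect cube.
  y = -1: RHS = -6 is not a perfect cube.
  y = 2: RHS = 111 is not a perfect cube.
  y = -2: RHS = -97 is not a perfect cube.
  y = 3: RHS = 358 is not a perfect cube.
  y = -3: RHS = -344 is not a perfect cube.
Continuing the search up to |y| = 45 finds no solutions either.
No (x, y) in the scanned range satisfies the equation.

No integer solutions with |y| ≤ 45.


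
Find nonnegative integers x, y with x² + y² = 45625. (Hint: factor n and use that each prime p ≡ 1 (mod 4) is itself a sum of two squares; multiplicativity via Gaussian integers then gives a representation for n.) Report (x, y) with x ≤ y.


Step 1: Factor n = 45625 = 5^4 · 73.
Step 2: Check the mod-4 condition on each prime factor: 5 ≡ 1 (mod 4), exponent 4; 73 ≡ 1 (mod 4), exponent 1.
All primes ≡ 3 (mod 4) appear to even exponent (or don't appear), so by the two-squares theorem n IS expressible as a sum of two squares.
Step 3: Build a representation. Group n = k² · m with k = 5 and m = 5 · 5 · 73 = 1825 (a product of primes ≡ 1 (mod 4)); a representation of m scales to one of n via (k·x)² + (k·y)² = k²(x² + y²). Each prime p ≡ 1 (mod 4) is itself a sum of two squares; find a² by testing p − a² for a perfect square:
  5: 5 − 1² = 4 = 2² ⇒ 5 = 1² + 2².
  73: 73 − 1² = 72, 73 − 2² = 69, 73 − 3² = 64 = 8² ⇒ 73 = 3² + 8².
  Combine using the Brahmagupta–Fibonacci identity (a² + b²)(c² + d²) = (ac − bd)² + (ad + bc)² = (ac + bd)² + (ad − bc)²:
  5 · 5 = 25: from (1² + 2²)(1² + 2²), take (1·1 − 2·2, 1·2 + 2·1) = (1 − 4, 2 + 2) = (-3, 4); dropping signs (only squares matter) gives (3, 4); check 3² + 4² = 9 + 16 = 25 ✓.
  25 · 73 = 1825: from (3² + 4²)(3² + 8²), take (3·3 − 4·8, 3·8 + 4·3) = (9 − 32, 24 + 12) = (-23, 36); dropping signs (only squares matter) gives (23, 36); check 23² + 36² = 529 + 1296 = 1825 ✓.
  Scale by k = 5: (5·23, 5·36) = (115, 180).
Step 4: Order so x ≤ y and verify: 115² + 180² = 13225 + 32400 = 45625 = n. ✓

n = 45625 = 115² + 180² (one valid representation with x ≤ y).


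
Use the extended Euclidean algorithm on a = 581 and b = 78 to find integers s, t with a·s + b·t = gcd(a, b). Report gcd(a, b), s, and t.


Euclidean algorithm on (581, 78) — divide until remainder is 0:
  581 = 7 · 78 + 35
  78 = 2 · 35 + 8
  35 = 4 · 8 + 3
  8 = 2 · 3 + 2
  3 = 1 · 2 + 1
  2 = 2 · 1 + 0
gcd(581, 78) = 1.
Track Bezout coefficients alongside the remainders: start with r₀ = 581 = a·1 + b·0 (s = 1, t = 0) and r₁ = 78 = a·0 + b·1 (s = 0, t = 1); each new remainder r_{k+1} = r_{k-1} − q_k·r_k inherits s_{k+1} = s_{k-1} − q_k·s_k, t_{k+1} = t_{k-1} − q_k·t_k, so r_k = a·s_k + b·t_k at every step:
  q = 7: r = 35, s = 1 − 7·0 = 1, t = 0 − 7·1 = -7  (check: 581·1 + 78·(-7) = 35)
  q = 2: r = 8, s = 0 − 2·1 = -2, t = 1 − 2·(-7) = 15  (check: 581·(-2) + 78·15 = 8)
  q = 4: r = 3, s = 1 − 4·(-2) = 9, t = -7 − 4·15 = -67  (check: 581·9 + 78·(-67) = 3)
  q = 2: r = 2, s = -2 − 2·9 = -20, t = 15 − 2·(-67) = 149  (check: 581·(-20) + 78·149 = 2)
  q = 1: r = 1, s = 9 − 1·(-20) = 29, t = -67 − 1·149 = -216  (check: 581·29 + 78·(-216) = 1)
The row with r = 1 (the gcd) gives the Bezout coefficients s = 29, t = -216.
Result: 581 · (29) + 78 · (-216) = 1.

gcd(581, 78) = 1; s = 29, t = -216 (check: 581·29 + 78·(-216) = 1).


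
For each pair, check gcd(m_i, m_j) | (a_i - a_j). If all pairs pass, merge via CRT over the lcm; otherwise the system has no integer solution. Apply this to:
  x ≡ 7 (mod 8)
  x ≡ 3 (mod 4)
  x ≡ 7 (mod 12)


Moduli 8, 4, 12 are not pairwise coprime, so CRT works modulo lcm(m_i) when all pairwise compatibility conditions hold.
Pairwise compatibility: gcd(m_i, m_j) must divide a_i - a_j for every pair.
Merge one congruence at a time:
  Start: x ≡ 7 (mod 8).
  Combine with x ≡ 3 (mod 4): gcd(8, 4) = 4; 3 - 7 = -4, which IS divisible by 4, so compatible.
    Write x = 7 + 8·t and substitute into x ≡ 3 (mod 4): 8·t ≡ 3 − 7 = -4 (mod 4).
    Divide the congruence (and modulus) by g = 4: 2·t ≡ -1 (mod 1).
    Modulo 1 every t works; take t = 0.
    Then x = 7 + 8·0 = 7, valid modulo lcm(8, 4) = 8: x ≡ 7 (mod 8).
  Combine with x ≡ 7 (mod 12): gcd(8, 12) = 4; 7 - 7 = 0, which IS divisible by 4, so compatible.
    Write x = 7 + 8·t and substitute into x ≡ 7 (mod 12): 8·t ≡ 7 − 7 = 0 (mod 12).
    Divide the congruence (and modulus) by g = 4: 2·t ≡ 0 (mod 3).
    The inverse of 2 mod 3 is 2 (since 2·2 = 4 = 1·3 + 1), so t ≡ 2·0 = 0 ≡ 0 (mod 3).
    Then x = 7 + 8·0 = 7, valid modulo lcm(8, 12) = 24: x ≡ 7 (mod 24).
Verify: 7 mod 8 = 7, 7 mod 4 = 3, 7 mod 12 = 7.

x ≡ 7 (mod 24).


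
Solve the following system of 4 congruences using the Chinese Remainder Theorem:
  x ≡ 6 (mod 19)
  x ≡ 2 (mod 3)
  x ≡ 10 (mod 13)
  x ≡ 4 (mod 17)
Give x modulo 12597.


Product of moduli M = 19 · 3 · 13 · 17 = 12597.
Merge one congruence at a time:
  Start: x ≡ 6 (mod 19).
  Combine with x ≡ 2 (mod 3); new modulus lcm = 57.
    Write x = 6 + 19·t and substitute into x ≡ 2 (mod 3): 19·t ≡ 2 − 6 = -4 (mod 3).
    Reduce coefficients mod 3: 1·t ≡ 2 (mod 3).
    So t ≡ 2 (mod 3).
    Then x = 6 + 19·2 = 44, valid modulo lcm(19, 3) = 57: x ≡ 44 (mod 57).
  Combine with x ≡ 10 (mod 13); new modulus lcm = 741.
    Write x = 44 + 57·t and substitute into x ≡ 10 (mod 13): 57·t ≡ 10 − 44 = -34 (mod 13).
    Reduce coefficients mod 13: 5·t ≡ 5 (mod 13).
    The inverse of 5 mod 13 is 8 (since 5·8 = 40 = 3·13 + 1), so t ≡ 8·5 = 40 ≡ 1 (mod 13).
    Then x = 44 + 57·1 = 101, valid modulo lcm(57, 13) = 741: x ≡ 101 (mod 741).
  Combine with x ≡ 4 (mod 17); new modulus lcm = 12597.
    Write x = 101 + 741·t and substitute into x ≡ 4 (mod 17): 741·t ≡ 4 − 101 = -97 (mod 17).
    Reduce coefficients mod 17: 10·t ≡ 5 (mod 17).
    The inverse of 10 mod 17 is 12 (since 10·12 = 120 = 7·17 + 1), so t ≡ 12·5 = 60 ≡ 9 (mod 17).
    Then x = 101 + 741·9 = 6770, valid modulo lcm(741, 17) = 12597: x ≡ 6770 (mod 12597).
Verify against each original: 6770 mod 19 = 6, 6770 mod 3 = 2, 6770 mod 13 = 10, 6770 mod 17 = 4.

x ≡ 6770 (mod 12597).


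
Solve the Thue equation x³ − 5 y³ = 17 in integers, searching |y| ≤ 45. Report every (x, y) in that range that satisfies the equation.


The equation is x³ - 5y³ = 17. For fixed y, x³ = 5·y³ + 17, so a solution requires the RHS to be a perfect cube.
Strategy: iterate y from -45 to 45, compute RHS = 5·y³ + 17, and check whether it is a (positive or negative) perfect cube.
Check small values of y:
  y = 0: RHS = 17 is not a perfect cube.
  y = 1: RHS = 22 is not a perfect cube.
  y = -1: RHS = 12 is not a perfect cube.
  y = 2: RHS = 57 is not a perfect cube.
  y = -2: RHS = -23 is not a perfect cube.
  y = 3: RHS = 152 is not a perfect cube.
  y = -3: RHS = -118 is not a perfect cube.
Continuing the search up to |y| = 45 finds no solutions either.
No (x, y) in the scanned range satisfies the equation.

No integer solutions with |y| ≤ 45.


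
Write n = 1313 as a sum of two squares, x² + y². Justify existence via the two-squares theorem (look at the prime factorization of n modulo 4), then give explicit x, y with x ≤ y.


Step 1: Factor n = 1313 = 13 · 101.
Step 2: Check the mod-4 condition on each prime factor: 13 ≡ 1 (mod 4), exponent 1; 101 ≡ 1 (mod 4), exponent 1.
All primes ≡ 3 (mod 4) appear to even exponent (or don't appear), so by the two-squares theorem n IS expressible as a sum of two squares.
Step 3: Build a representation. Here n = 13 · 101 is a product of primes ≡ 1 (mod 4). Each prime p ≡ 1 (mod 4) is itself a sum of two squares; find a² by testing p − a² for a perfect square:
  13: 13 − 1² = 12, 13 − 2² = 9 = 3² ⇒ 13 = 2² + 3².
  101: 101 − 1² = 100 = 10² ⇒ 101 = 1² + 10².
  Combine using the Brahmagupta–Fibonacci identity (a² + b²)(c² + d²) = (ac − bd)² + (ad + bc)² = (ac + bd)² + (ad − bc)²:
  13 · 101 = 1313: from (2² + 3²)(1² + 10²), take (2·1 − 3·10, 2·10 + 3·1) = (2 − 30, 20 + 3) = (-28, 23); dropping signs (only squares matter) gives (28, 23); check 28² + 23² = 784 + 529 = 1313 ✓.
Step 4: Order so x ≤ y and verify: 23² + 28² = 529 + 784 = 1313 = n. ✓

n = 1313 = 23² + 28² (one valid representation with x ≤ y).


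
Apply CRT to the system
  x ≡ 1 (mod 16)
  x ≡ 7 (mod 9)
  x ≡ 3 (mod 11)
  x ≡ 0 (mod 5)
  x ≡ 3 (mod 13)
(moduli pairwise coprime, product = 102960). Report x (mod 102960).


Product of moduli M = 16 · 9 · 11 · 5 · 13 = 102960.
Merge one congruence at a time:
  Start: x ≡ 1 (mod 16).
  Combine with x ≡ 7 (mod 9); new modulus lcm = 144.
    Write x = 1 + 16·t and substitute into x ≡ 7 (mod 9): 16·t ≡ 7 − 1 = 6 (mod 9).
    Reduce coefficients mod 9: 7·t ≡ 6 (mod 9).
    The inverse of 7 mod 9 is 4 (since 7·4 = 28 = 3·9 + 1), so t ≡ 4·6 = 24 ≡ 6 (mod 9).
    Then x = 1 + 16·6 = 97, valid modulo lcm(16, 9) = 144: x ≡ 97 (mod 144).
  Combine with x ≡ 3 (mod 11); new modulus lcm = 1584.
    Write x = 97 + 144·t and substitute into x ≡ 3 (mod 11): 144·t ≡ 3 − 97 = -94 (mod 11).
    Reduce coefficients mod 11: 1·t ≡ 5 (mod 11).
    So t ≡ 5 (mod 11).
    Then x = 97 + 144·5 = 817, valid modulo lcm(144, 11) = 1584: x ≡ 817 (mod 1584).
  Combine with x ≡ 0 (mod 5); new modulus lcm = 7920.
    Write x = 817 + 1584·t and substitute into x ≡ 0 (mod 5): 1584·t ≡ 0 − 817 = -817 (mod 5).
    Reduce coefficients mod 5: 4·t ≡ 3 (mod 5).
    The inverse of 4 mod 5 is 4 (since 4·4 = 16 = 3·5 + 1), so t ≡ 4·3 = 12 ≡ 2 (mod 5).
    Then x = 817 + 1584·2 = 3985, valid modulo lcm(1584, 5) = 7920: x ≡ 3985 (mod 7920).
  Combine with x ≡ 3 (mod 13); new modulus lcm = 102960.
    Write x = 3985 + 7920·t and substitute into x ≡ 3 (mod 13): 7920·t ≡ 3 − 3985 = -3982 (mod 13).
    Reduce coefficients mod 13: 3·t ≡ 9 (mod 13).
    The inverse of 3 mod 13 is 9 (since 3·9 = 27 = 2·13 + 1), so t ≡ 9·9 = 81 ≡ 3 (mod 13).
    Then x = 3985 + 7920·3 = 27745, valid modulo lcm(7920, 13) = 102960: x ≡ 27745 (mod 102960).
Verify against each original: 27745 mod 16 = 1, 27745 mod 9 = 7, 27745 mod 11 = 3, 27745 mod 5 = 0, 27745 mod 13 = 3.

x ≡ 27745 (mod 102960).


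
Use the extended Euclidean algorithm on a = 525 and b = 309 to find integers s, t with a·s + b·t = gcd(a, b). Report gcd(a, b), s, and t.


Euclidean algorithm on (525, 309) — divide until remainder is 0:
  525 = 1 · 309 + 216
  309 = 1 · 216 + 93
  216 = 2 · 93 + 30
  93 = 3 · 30 + 3
  30 = 10 · 3 + 0
gcd(525, 309) = 3.
Track Bezout coefficients alongside the remainders: start with r₀ = 525 = a·1 + b·0 (s = 1, t = 0) and r₁ = 309 = a·0 + b·1 (s = 0, t = 1); each new remainder r_{k+1} = r_{k-1} − q_k·r_k inherits s_{k+1} = s_{k-1} − q_k·s_k, t_{k+1} = t_{k-1} − q_k·t_k, so r_k = a·s_k + b·t_k at every step:
  q = 1: r = 216, s = 1 − 1·0 = 1, t = 0 − 1·1 = -1  (check: 525·1 + 309·(-1) = 216)
  q = 1: r = 93, s = 0 − 1·1 = -1, t = 1 − 1·(-1) = 2  (check: 525·(-1) + 309·2 = 93)
  q = 2: r = 30, s = 1 − 2·(-1) = 3, t = -1 − 2·2 = -5  (check: 525·3 + 309·(-5) = 30)
  q = 3: r = 3, s = -1 − 3·3 = -10, t = 2 − 3·(-5) = 17  (check: 525·(-10) + 309·17 = 3)
The row with r = 3 (the gcd) gives the Bezout coefficients s = -10, t = 17.
Result: 525 · (-10) + 309 · (17) = 3.

gcd(525, 309) = 3; s = -10, t = 17 (check: 525·(-10) + 309·17 = 3).


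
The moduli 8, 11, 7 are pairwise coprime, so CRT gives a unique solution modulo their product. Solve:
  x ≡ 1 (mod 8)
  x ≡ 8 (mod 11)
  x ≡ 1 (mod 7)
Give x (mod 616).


Moduli 8, 11, 7 are pairwise coprime; by CRT there is a unique solution modulo M = 8 · 11 · 7 = 616.
Solve pairwise, accumulating the modulus:
  Start with x ≡ 1 (mod 8).
  Combine with x ≡ 8 (mod 11): since gcd(8, 11) = 1, we get a unique residue mod 88.
    Write x = 1 + 8·t and substitute into x ≡ 8 (mod 11): 8·t ≡ 8 − 1 = 7 (mod 11).
    The inverse of 8 mod 11 is 7 (since 8·7 = 56 = 5·11 + 1), so t ≡ 7·7 = 49 ≡ 5 (mod 11).
    Then x = 1 + 8·5 = 41, valid modulo lcm(8, 11) = 88: x ≡ 41 (mod 88).
  Combine with x ≡ 1 (mod 7): since gcd(88, 7) = 1, we get a unique residue mod 616.
    Write x = 41 + 88·t and substitute into x ≡ 1 (mod 7): 88·t ≡ 1 − 41 = -40 (mod 7).
    Reduce coefficients mod 7: 4·t ≡ 2 (mod 7).
    The inverse of 4 mod 7 is 2 (since 4·2 = 8 = 1·7 + 1), so t ≡ 2·2 = 4 ≡ 4 (mod 7).
    Then x = 41 + 88·4 = 393, valid modulo lcm(88, 7) = 616: x ≡ 393 (mod 616).
Verify: 393 mod 8 = 1 ✓, 393 mod 11 = 8 ✓, 393 mod 7 = 1 ✓.

x ≡ 393 (mod 616).


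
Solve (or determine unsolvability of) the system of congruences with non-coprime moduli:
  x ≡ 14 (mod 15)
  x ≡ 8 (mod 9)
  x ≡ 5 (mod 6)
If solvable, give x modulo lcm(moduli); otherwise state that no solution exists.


Moduli 15, 9, 6 are not pairwise coprime, so CRT works modulo lcm(m_i) when all pairwise compatibility conditions hold.
Pairwise compatibility: gcd(m_i, m_j) must divide a_i - a_j for every pair.
Merge one congruence at a time:
  Start: x ≡ 14 (mod 15).
  Combine with x ≡ 8 (mod 9): gcd(15, 9) = 3; 8 - 14 = -6, which IS divisible by 3, so compatible.
    Write x = 14 + 15·t and substitute into x ≡ 8 (mod 9): 15·t ≡ 8 − 14 = -6 (mod 9).
    Divide the congruence (and modulus) by g = 3: 5·t ≡ -2 (mod 3).
    Reduce coefficients mod 3: 2·t ≡ 1 (mod 3).
    The inverse of 2 mod 3 is 2 (since 2·2 = 4 = 1·3 + 1), so t ≡ 2·1 = 2 ≡ 2 (mod 3).
    Then x = 14 + 15·2 = 44, valid modulo lcm(15, 9) = 45: x ≡ 44 (mod 45).
  Combine with x ≡ 5 (mod 6): gcd(45, 6) = 3; 5 - 44 = -39, which IS divisible by 3, so compatible.
    Write x = 44 + 45·t and substitute into x ≡ 5 (mod 6): 45·t ≡ 5 − 44 = -39 (mod 6).
    Divide the congruence (and modulus) by g = 3: 15·t ≡ -13 (mod 2).
    Reduce coefficients mod 2: 1·t ≡ 1 (mod 2).
    So t ≡ 1 (mod 2).
    Then x = 44 + 45·1 = 89, valid modulo lcm(45, 6) = 90: x ≡ 89 (mod 90).
Verify: 89 mod 15 = 14, 89 mod 9 = 8, 89 mod 6 = 5.

x ≡ 89 (mod 90).


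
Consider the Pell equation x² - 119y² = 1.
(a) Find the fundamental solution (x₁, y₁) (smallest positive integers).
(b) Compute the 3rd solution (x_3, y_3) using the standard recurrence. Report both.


Step 1: Find the fundamental solution (x₁, y₁) of x² - 119y² = 1.
  Expand √119 as a continued fraction. a₀ = ⌊√119⌋ = 10; iterate m_{k+1} = d_k·a_k − m_k, d_{k+1} = (119 − m_{k+1}²)/d_k, a_{k+1} = ⌊(a₀ + m_{k+1})/d_{k+1}⌋ (starting m₀ = 0, d₀ = 1), with convergents p_k = a_k·p_{k-1} + p_{k-2}, q_k = a_k·q_{k-1} + q_{k-2} (p₋₁ = 1, q₋₁ = 0):
  k = 0: a₀ = 10; p₀/q₀ = 10/1; p₀² − 119·q₀² = 100 − 119 = -19.
  k = 1: m = 10, d = 19, a = ⌊(10 + 10)/19⌋ = 1; p/q = (1·10 + 1)/(1·1 + 0) = 11/1; p² − 119·q² = 121 − 119 = 2.
  k = 2: m = 9, d = 2, a = ⌊(10 + 9)/2⌋ = 9; p/q = (9·11 + 10)/(9·1 + 1) = 109/10; p² − 119·q² = 11881 − 11900 = -19.
  k = 3: m = 9, d = 19, a = ⌊(10 + 9)/19⌋ = 1; p/q = (1·109 + 11)/(1·10 + 1) = 120/11; p² − 119·q² = 14400 − 14399 = 1.
  The first convergent with p² − 119·q² = 1 gives the fundamental solution (x₁, y₁) = (120, 11).
Step 2: Apply the recurrence (x_{n+1}, y_{n+1}) = (x₁x_n + 119y₁y_n, x₁y_n + y₁x_n) repeatedly.
  From (x_1, y_1) = (120, 11): x_2 = 120·120 + 119·11·11 = 28799; y_2 = 120·11 + 11·120 = 2640.
  From (x_2, y_2) = (28799, 2640): x_3 = 120·28799 + 119·11·2640 = 6911640; y_3 = 120·2640 + 11·28799 = 633589.
Step 3: Verify x_3² - 119·y_3² = 47770767489600 - 47770767489599 = 1 (should be 1). ✓

(x_1, y_1) = (120, 11); (x_3, y_3) = (6911640, 633589).


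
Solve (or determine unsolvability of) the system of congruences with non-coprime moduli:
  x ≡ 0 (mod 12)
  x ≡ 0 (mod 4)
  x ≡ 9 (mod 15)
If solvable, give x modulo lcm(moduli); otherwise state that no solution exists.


Moduli 12, 4, 15 are not pairwise coprime, so CRT works modulo lcm(m_i) when all pairwise compatibility conditions hold.
Pairwise compatibility: gcd(m_i, m_j) must divide a_i - a_j for every pair.
Merge one congruence at a time:
  Start: x ≡ 0 (mod 12).
  Combine with x ≡ 0 (mod 4): gcd(12, 4) = 4; 0 - 0 = 0, which IS divisible by 4, so compatible.
    Write x = 0 + 12·t and substitute into x ≡ 0 (mod 4): 12·t ≡ 0 − 0 = 0 (mod 4).
    Divide the congruence (and modulus) by g = 4: 3·t ≡ 0 (mod 1).
    Modulo 1 every t works; take t = 0.
    Then x = 0 + 12·0 = 0, valid modulo lcm(12, 4) = 12: x ≡ 0 (mod 12).
  Combine with x ≡ 9 (mod 15): gcd(12, 15) = 3; 9 - 0 = 9, which IS divisible by 3, so compatible.
    Write x = 0 + 12·t and substitute into x ≡ 9 (mod 15): 12·t ≡ 9 − 0 = 9 (mod 15).
    Divide the congruence (and modulus) by g = 3: 4·t ≡ 3 (mod 5).
    The inverse of 4 mod 5 is 4 (since 4·4 = 16 = 3·5 + 1), so t ≡ 4·3 = 12 ≡ 2 (mod 5).
    Then x = 0 + 12·2 = 24, valid modulo lcm(12, 15) = 60: x ≡ 24 (mod 60).
Verify: 24 mod 12 = 0, 24 mod 4 = 0, 24 mod 15 = 9.

x ≡ 24 (mod 60).


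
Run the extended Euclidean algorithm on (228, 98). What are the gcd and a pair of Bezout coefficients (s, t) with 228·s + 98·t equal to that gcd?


Euclidean algorithm on (228, 98) — divide until remainder is 0:
  228 = 2 · 98 + 32
  98 = 3 · 32 + 2
  32 = 16 · 2 + 0
gcd(228, 98) = 2.
Track Bezout coefficients alongside the remainders: start with r₀ = 228 = a·1 + b·0 (s = 1, t = 0) and r₁ = 98 = a·0 + b·1 (s = 0, t = 1); each new remainder r_{k+1} = r_{k-1} − q_k·r_k inherits s_{k+1} = s_{k-1} − q_k·s_k, t_{k+1} = t_{k-1} − q_k·t_k, so r_k = a·s_k + b·t_k at every step:
  q = 2: r = 32, s = 1 − 2·0 = 1, t = 0 − 2·1 = -2  (check: 228·1 + 98·(-2) = 32)
  q = 3: r = 2, s = 0 − 3·1 = -3, t = 1 − 3·(-2) = 7  (check: 228·(-3) + 98·7 = 2)
The row with r = 2 (the gcd) gives the Bezout coefficients s = -3, t = 7.
Result: 228 · (-3) + 98 · (7) = 2.

gcd(228, 98) = 2; s = -3, t = 7 (check: 228·(-3) + 98·7 = 2).


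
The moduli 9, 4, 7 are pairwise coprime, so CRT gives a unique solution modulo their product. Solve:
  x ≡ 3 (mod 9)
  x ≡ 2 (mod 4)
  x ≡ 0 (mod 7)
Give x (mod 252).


Moduli 9, 4, 7 are pairwise coprime; by CRT there is a unique solution modulo M = 9 · 4 · 7 = 252.
Solve pairwise, accumulating the modulus:
  Start with x ≡ 3 (mod 9).
  Combine with x ≡ 2 (mod 4): since gcd(9, 4) = 1, we get a unique residue mod 36.
    Write x = 3 + 9·t and substitute into x ≡ 2 (mod 4): 9·t ≡ 2 − 3 = -1 (mod 4).
    Reduce coefficients mod 4: 1·t ≡ 3 (mod 4).
    So t ≡ 3 (mod 4).
    Then x = 3 + 9·3 = 30, valid modulo lcm(9, 4) = 36: x ≡ 30 (mod 36).
  Combine with x ≡ 0 (mod 7): since gcd(36, 7) = 1, we get a unique residue mod 252.
    Write x = 30 + 36·t and substitute into x ≡ 0 (mod 7): 36·t ≡ 0 − 30 = -30 (mod 7).
    Reduce coefficients mod 7: 1·t ≡ 5 (mod 7).
    So t ≡ 5 (mod 7).
    Then x = 30 + 36·5 = 210, valid modulo lcm(36, 7) = 252: x ≡ 210 (mod 252).
Verify: 210 mod 9 = 3 ✓, 210 mod 4 = 2 ✓, 210 mod 7 = 0 ✓.

x ≡ 210 (mod 252).


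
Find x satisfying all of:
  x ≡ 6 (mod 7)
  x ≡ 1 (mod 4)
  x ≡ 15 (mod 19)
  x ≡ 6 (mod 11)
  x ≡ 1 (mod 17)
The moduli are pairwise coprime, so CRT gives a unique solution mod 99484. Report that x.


Product of moduli M = 7 · 4 · 19 · 11 · 17 = 99484.
Merge one congruence at a time:
  Start: x ≡ 6 (mod 7).
  Combine with x ≡ 1 (mod 4); new modulus lcm = 28.
    Write x = 6 + 7·t and substitute into x ≡ 1 (mod 4): 7·t ≡ 1 − 6 = -5 (mod 4).
    Reduce coefficients mod 4: 3·t ≡ 3 (mod 4).
    The inverse of 3 mod 4 is 3 (since 3·3 = 9 = 2·4 + 1), so t ≡ 3·3 = 9 ≡ 1 (mod 4).
    Then x = 6 + 7·1 = 13, valid modulo lcm(7, 4) = 28: x ≡ 13 (mod 28).
  Combine with x ≡ 15 (mod 19); new modulus lcm = 532.
    Write x = 13 + 28·t and substitute into x ≡ 15 (mod 19): 28·t ≡ 15 − 13 = 2 (mod 19).
    Reduce coefficients mod 19: 9·t ≡ 2 (mod 19).
    The inverse of 9 mod 19 is 17 (since 9·17 = 153 = 8·19 + 1), so t ≡ 17·2 = 34 ≡ 15 (mod 19).
    Then x = 13 + 28·15 = 433, valid modulo lcm(28, 19) = 532: x ≡ 433 (mod 532).
  Combine with x ≡ 6 (mod 11); new modulus lcm = 5852.
    Write x = 433 + 532·t and substitute into x ≡ 6 (mod 11): 532·t ≡ 6 − 433 = -427 (mod 11).
    Reduce coefficients mod 11: 4·t ≡ 2 (mod 11).
    The inverse of 4 mod 11 is 3 (since 4·3 = 12 = 1·11 + 1), so t ≡ 3·2 = 6 ≡ 6 (mod 11).
    Then x = 433 + 532·6 = 3625, valid modulo lcm(532, 11) = 5852: x ≡ 3625 (mod 5852).
  Combine with x ≡ 1 (mod 17); new modulus lcm = 99484.
    Write x = 3625 + 5852·t and substitute into x ≡ 1 (mod 17): 5852·t ≡ 1 − 3625 = -3624 (mod 17).
    Reduce coefficients mod 17: 4·t ≡ 14 (mod 17).
    The inverse of 4 mod 17 is 13 (since 4·13 = 52 = 3·17 + 1), so t ≡ 13·14 = 182 ≡ 12 (mod 17).
    Then x = 3625 + 5852·12 = 73849, valid modulo lcm(5852, 17) = 99484: x ≡ 73849 (mod 99484).
Verify against each original: 73849 mod 7 = 6, 73849 mod 4 = 1, 73849 mod 19 = 15, 73849 mod 11 = 6, 73849 mod 17 = 1.

x ≡ 73849 (mod 99484).


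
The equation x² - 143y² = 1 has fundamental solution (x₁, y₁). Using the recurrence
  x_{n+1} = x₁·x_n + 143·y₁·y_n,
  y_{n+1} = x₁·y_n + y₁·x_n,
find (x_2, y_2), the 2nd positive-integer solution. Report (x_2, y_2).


Step 1: Find the fundamental solution (x₁, y₁) of x² - 143y² = 1.
  Expand √143 as a continued fraction. a₀ = ⌊√143⌋ = 11; iterate m_{k+1} = d_k·a_k − m_k, d_{k+1} = (143 − m_{k+1}²)/d_k, a_{k+1} = ⌊(a₀ + m_{k+1})/d_{k+1}⌋ (starting m₀ = 0, d₀ = 1), with convergents p_k = a_k·p_{k-1} + p_{k-2}, q_k = a_k·q_{k-1} + q_{k-2} (p₋₁ = 1, q₋₁ = 0):
  k = 0: a₀ = 11; p₀/q₀ = 11/1; p₀² − 143·q₀² = 121 − 143 = -22.
  k = 1: m = 11, d = 22, a = ⌊(11 + 11)/22⌋ = 1; p/q = (1·11 + 1)/(1·1 + 0) = 12/1; p² − 143·q² = 144 − 143 = 1.
  The first convergent with p² − 143·q² = 1 gives the fundamental solution (x₁, y₁) = (12, 1).
Step 2: Apply the recurrence (x_{n+1}, y_{n+1}) = (x₁x_n + 143y₁y_n, x₁y_n + y₁x_n) repeatedly.
  From (x_1, y_1) = (12, 1): x_2 = 12·12 + 143·1·1 = 287; y_2 = 12·1 + 1·12 = 24.
Step 3: Verify x_2² - 143·y_2² = 82369 - 82368 = 1 (should be 1). ✓

(x_1, y_1) = (12, 1); (x_2, y_2) = (287, 24).


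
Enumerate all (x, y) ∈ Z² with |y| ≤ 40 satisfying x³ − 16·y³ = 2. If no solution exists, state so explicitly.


The equation is x³ - 16y³ = 2. For fixed y, x³ = 16·y³ + 2, so a solution requires the RHS to be a perfect cube.
Strategy: iterate y from -40 to 40, compute RHS = 16·y³ + 2, and check whether it is a (positive or negative) perfect cube.
Check small values of y:
  y = 0: RHS = 2 is not a perfect cube.
  y = 1: RHS = 18 is not a perfect cube.
  y = -1: RHS = -14 is not a perfect cube.
  y = 2: RHS = 130 is not a perfect cube.
  y = -2: RHS = -126 is not a perfect cube.
  y = 3: RHS = 434 is not a perfect cube.
  y = -3: RHS = -430 is not a perfect cube.
Continuing the search up to |y| = 40 finds no solutions either.
No (x, y) in the scanned range satisfies the equation.

No integer solutions with |y| ≤ 40.


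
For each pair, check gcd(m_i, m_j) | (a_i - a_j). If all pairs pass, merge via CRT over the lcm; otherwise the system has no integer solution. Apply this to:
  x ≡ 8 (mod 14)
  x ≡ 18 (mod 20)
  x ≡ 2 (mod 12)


Moduli 14, 20, 12 are not pairwise coprime, so CRT works modulo lcm(m_i) when all pairwise compatibility conditions hold.
Pairwise compatibility: gcd(m_i, m_j) must divide a_i - a_j for every pair.
Merge one congruence at a time:
  Start: x ≡ 8 (mod 14).
  Combine with x ≡ 18 (mod 20): gcd(14, 20) = 2; 18 - 8 = 10, which IS divisible by 2, so compatible.
    Write x = 8 + 14·t and substitute into x ≡ 18 (mod 20): 14·t ≡ 18 − 8 = 10 (mod 20).
    Divide the congruence (and modulus) by g = 2: 7·t ≡ 5 (mod 10).
    The inverse of 7 mod 10 is 3 (since 7·3 = 21 = 2·10 + 1), so t ≡ 3·5 = 15 ≡ 5 (mod 10).
    Then x = 8 + 14·5 = 78, valid modulo lcm(14, 20) = 140: x ≡ 78 (mod 140).
  Combine with x ≡ 2 (mod 12): gcd(140, 12) = 4; 2 - 78 = -76, which IS divisible by 4, so compatible.
    Write x = 78 + 140·t and substitute into x ≡ 2 (mod 12): 140·t ≡ 2 − 78 = -76 (mod 12).
    Divide the congruence (and modulus) by g = 4: 35·t ≡ -19 (mod 3).
    Reduce coefficients mod 3: 2·t ≡ 2 (mod 3).
    The inverse of 2 mod 3 is 2 (since 2·2 = 4 = 1·3 + 1), so t ≡ 2·2 = 4 ≡ 1 (mod 3).
    Then x = 78 + 140·1 = 218, valid modulo lcm(140, 12) = 420: x ≡ 218 (mod 420).
Verify: 218 mod 14 = 8, 218 mod 20 = 18, 218 mod 12 = 2.

x ≡ 218 (mod 420).


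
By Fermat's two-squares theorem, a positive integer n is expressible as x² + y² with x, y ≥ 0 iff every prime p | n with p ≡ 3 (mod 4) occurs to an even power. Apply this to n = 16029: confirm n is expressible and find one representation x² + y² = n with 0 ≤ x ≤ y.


Step 1: Factor n = 16029 = 3^2 · 13 · 137.
Step 2: Check the mod-4 condition on each prime factor: 3 ≡ 3 (mod 4), exponent 2 (must be even); 13 ≡ 1 (mod 4), exponent 1; 137 ≡ 1 (mod 4), exponent 1.
All primes ≡ 3 (mod 4) appear to even exponent (or don't appear), so by the two-squares theorem n IS expressible as a sum of two squares.
Step 3: Build a representation. Group n = k² · m with k = 3 and m = 13 · 137 = 1781 (a product of primes ≡ 1 (mod 4)); a representation of m scales to one of n via (k·x)² + (k·y)² = k²(x² + y²). Each prime p ≡ 1 (mod 4) is itself a sum of two squares; find a² by testing p − a² for a perfect square:
  13: 13 − 1² = 12, 13 − 2² = 9 = 3² ⇒ 13 = 2² + 3².
  137: 137 − 1² = 136, 137 − 2² = 133, 137 − 3² = 128, 137 − 4² = 121 = 11² ⇒ 137 = 4² + 11².
  Combine using the Brahmagupta–Fibonacci identity (a² + b²)(c² + d²) = (ac − bd)² + (ad + bc)² = (ac + bd)² + (ad − bc)²:
  13 · 137 = 1781: from (2² + 3²)(4² + 11²), take (2·4 − 3·11, 2·11 + 3·4) = (8 − 33, 22 + 12) = (-25, 34); dropping signs (only squares matter) gives (25, 34); check 25² + 34² = 625 + 1156 = 1781 ✓.
  Scale by k = 3: (3·25, 3·34) = (75, 102).
Step 4: Order so x ≤ y and verify: 75² + 102² = 5625 + 10404 = 16029 = n. ✓

n = 16029 = 75² + 102² (one valid representation with x ≤ y).


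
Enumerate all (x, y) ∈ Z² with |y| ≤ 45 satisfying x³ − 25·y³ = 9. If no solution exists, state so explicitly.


The equation is x³ - 25y³ = 9. For fixed y, x³ = 25·y³ + 9, so a solution requires the RHS to be a perfect cube.
Strategy: iterate y from -45 to 45, compute RHS = 25·y³ + 9, and check whether it is a (positive or negative) perfect cube.
Check small values of y:
  y = 0: RHS = 9 is not a perfect cube.
  y = 1: RHS = 34 is not a perfect cube.
  y = -1: RHS = -16 is not a perfect cube.
  y = 2: RHS = 209 is not a perfect cube.
  y = -2: RHS = -191 is not a perfect cube.
  y = 3: RHS = 684 is not a perfect cube.
  y = -3: RHS = -666 is not a perfect cube.
Continuing the search up to |y| = 45 finds no solutions either.
No (x, y) in the scanned range satisfies the equation.

No integer solutions with |y| ≤ 45.


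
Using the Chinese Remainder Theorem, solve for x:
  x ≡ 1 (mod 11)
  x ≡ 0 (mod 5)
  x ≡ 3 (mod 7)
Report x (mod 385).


Moduli 11, 5, 7 are pairwise coprime; by CRT there is a unique solution modulo M = 11 · 5 · 7 = 385.
Solve pairwise, accumulating the modulus:
  Start with x ≡ 1 (mod 11).
  Combine with x ≡ 0 (mod 5): since gcd(11, 5) = 1, we get a unique residue mod 55.
    Write x = 1 + 11·t and substitute into x ≡ 0 (mod 5): 11·t ≡ 0 − 1 = -1 (mod 5).
    Reduce coefficients mod 5: 1·t ≡ 4 (mod 5).
    So t ≡ 4 (mod 5).
    Then x = 1 + 11·4 = 45, valid modulo lcm(11, 5) = 55: x ≡ 45 (mod 55).
  Combine with x ≡ 3 (mod 7): since gcd(55, 7) = 1, we get a unique residue mod 385.
    Write x = 45 + 55·t and substitute into x ≡ 3 (mod 7): 55·t ≡ 3 − 45 = -42 (mod 7).
    Reduce coefficients mod 7: 6·t ≡ 0 (mod 7).
    The inverse of 6 mod 7 is 6 (since 6·6 = 36 = 5·7 + 1), so t ≡ 6·0 = 0 ≡ 0 (mod 7).
    Then x = 45 + 55·0 = 45, valid modulo lcm(55, 7) = 385: x ≡ 45 (mod 385).
Verify: 45 mod 11 = 1 ✓, 45 mod 5 = 0 ✓, 45 mod 7 = 3 ✓.

x ≡ 45 (mod 385).


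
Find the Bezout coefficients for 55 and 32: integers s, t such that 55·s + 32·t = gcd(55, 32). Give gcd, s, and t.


Euclidean algorithm on (55, 32) — divide until remainder is 0:
  55 = 1 · 32 + 23
  32 = 1 · 23 + 9
  23 = 2 · 9 + 5
  9 = 1 · 5 + 4
  5 = 1 · 4 + 1
  4 = 4 · 1 + 0
gcd(55, 32) = 1.
Track Bezout coefficients alongside the remainders: start with r₀ = 55 = a·1 + b·0 (s = 1, t = 0) and r₁ = 32 = a·0 + b·1 (s = 0, t = 1); each new remainder r_{k+1} = r_{k-1} − q_k·r_k inherits s_{k+1} = s_{k-1} − q_k·s_k, t_{k+1} = t_{k-1} − q_k·t_k, so r_k = a·s_k + b·t_k at every step:
  q = 1: r = 23, s = 1 − 1·0 = 1, t = 0 − 1·1 = -1  (check: 55·1 + 32·(-1) = 23)
  q = 1: r = 9, s = 0 − 1·1 = -1, t = 1 − 1·(-1) = 2  (check: 55·(-1) + 32·2 = 9)
  q = 2: r = 5, s = 1 − 2·(-1) = 3, t = -1 − 2·2 = -5  (check: 55·3 + 32·(-5) = 5)
  q = 1: r = 4, s = -1 − 1·3 = -4, t = 2 − 1·(-5) = 7  (check: 55·(-4) + 32·7 = 4)
  q = 1: r = 1, s = 3 − 1·(-4) = 7, t = -5 − 1·7 = -12  (check: 55·7 + 32·(-12) = 1)
The row with r = 1 (the gcd) gives the Bezout coefficients s = 7, t = -12.
Result: 55 · (7) + 32 · (-12) = 1.

gcd(55, 32) = 1; s = 7, t = -12 (check: 55·7 + 32·(-12) = 1).


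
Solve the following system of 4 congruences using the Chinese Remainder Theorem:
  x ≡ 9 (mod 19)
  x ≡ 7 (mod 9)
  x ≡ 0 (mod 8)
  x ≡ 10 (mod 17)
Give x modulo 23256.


Product of moduli M = 19 · 9 · 8 · 17 = 23256.
Merge one congruence at a time:
  Start: x ≡ 9 (mod 19).
  Combine with x ≡ 7 (mod 9); new modulus lcm = 171.
    Write x = 9 + 19·t and substitute into x ≡ 7 (mod 9): 19·t ≡ 7 − 9 = -2 (mod 9).
    Reduce coefficients mod 9: 1·t ≡ 7 (mod 9).
    So t ≡ 7 (mod 9).
    Then x = 9 + 19·7 = 142, valid modulo lcm(19, 9) = 171: x ≡ 142 (mod 171).
  Combine with x ≡ 0 (mod 8); new modulus lcm = 1368.
    Write x = 142 + 171·t and substitute into x ≡ 0 (mod 8): 171·t ≡ 0 − 142 = -142 (mod 8).
    Reduce coefficients mod 8: 3·t ≡ 2 (mod 8).
    The inverse of 3 mod 8 is 3 (since 3·3 = 9 = 1·8 + 1), so t ≡ 3·2 = 6 ≡ 6 (mod 8).
    Then x = 142 + 171·6 = 1168, valid modulo lcm(171, 8) = 1368: x ≡ 1168 (mod 1368).
  Combine with x ≡ 10 (mod 17); new modulus lcm = 23256.
    Write x = 1168 + 1368·t and substitute into x ≡ 10 (mod 17): 1368·t ≡ 10 − 1168 = -1158 (mod 17).
    Reduce coefficients mod 17: 8·t ≡ 15 (mod 17).
    The inverse of 8 mod 17 is 15 (since 8·15 = 120 = 7·17 + 1), so t ≡ 15·15 = 225 ≡ 4 (mod 17).
    Then x = 1168 + 1368·4 = 6640, valid modulo lcm(1368, 17) = 23256: x ≡ 6640 (mod 23256).
Verify against each original: 6640 mod 19 = 9, 6640 mod 9 = 7, 6640 mod 8 = 0, 6640 mod 17 = 10.

x ≡ 6640 (mod 23256).


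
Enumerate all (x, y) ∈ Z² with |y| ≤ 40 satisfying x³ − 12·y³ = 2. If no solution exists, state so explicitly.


The equation is x³ - 12y³ = 2. For fixed y, x³ = 12·y³ + 2, so a solution requires the RHS to be a perfect cube.
Strategy: iterate y from -40 to 40, compute RHS = 12·y³ + 2, and check whether it is a (positive or negative) perfect cube.
Check small values of y:
  y = 0: RHS = 2 is not a perfect cube.
  y = 1: RHS = 14 is not a perfect cube.
  y = -1: RHS = -10 is not a perfect cube.
  y = 2: RHS = 98 is not a perfect cube.
  y = -2: RHS = -94 is not a perfect cube.
  y = 3: RHS = 326 is not a perfect cube.
  y = -3: RHS = -322 is not a perfect cube.
Continuing the search up to |y| = 40 finds no solutions either.
No (x, y) in the scanned range satisfies the equation.

No integer solutions with |y| ≤ 40.


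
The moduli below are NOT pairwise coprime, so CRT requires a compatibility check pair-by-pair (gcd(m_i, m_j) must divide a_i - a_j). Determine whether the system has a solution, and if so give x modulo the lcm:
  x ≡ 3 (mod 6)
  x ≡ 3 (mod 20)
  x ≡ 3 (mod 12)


Moduli 6, 20, 12 are not pairwise coprime, so CRT works modulo lcm(m_i) when all pairwise compatibility conditions hold.
Pairwise compatibility: gcd(m_i, m_j) must divide a_i - a_j for every pair.
Merge one congruence at a time:
  Start: x ≡ 3 (mod 6).
  Combine with x ≡ 3 (mod 20): gcd(6, 20) = 2; 3 - 3 = 0, which IS divisible by 2, so compatible.
    Write x = 3 + 6·t and substitute into x ≡ 3 (mod 20): 6·t ≡ 3 − 3 = 0 (mod 20).
    Divide the congruence (and modulus) by g = 2: 3·t ≡ 0 (mod 10).
    The inverse of 3 mod 10 is 7 (since 3·7 = 21 = 2·10 + 1), so t ≡ 7·0 = 0 ≡ 0 (mod 10).
    Then x = 3 + 6·0 = 3, valid modulo lcm(6, 20) = 60: x ≡ 3 (mod 60).
  Combine with x ≡ 3 (mod 12): gcd(60, 12) = 12; 3 - 3 = 0, which IS divisible by 12, so compatible.
    Write x = 3 + 60·t and substitute into x ≡ 3 (mod 12): 60·t ≡ 3 − 3 = 0 (mod 12).
    Divide the congruence (and modulus) by g = 12: 5·t ≡ 0 (mod 1).
    Modulo 1 every t works; take t = 0.
    Then x = 3 + 60·0 = 3, valid modulo lcm(60, 12) = 60: x ≡ 3 (mod 60).
Verify: 3 mod 6 = 3, 3 mod 20 = 3, 3 mod 12 = 3.

x ≡ 3 (mod 60).


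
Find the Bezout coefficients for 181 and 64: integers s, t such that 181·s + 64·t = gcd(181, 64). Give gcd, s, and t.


Euclidean algorithm on (181, 64) — divide until remainder is 0:
  181 = 2 · 64 + 53
  64 = 1 · 53 + 11
  53 = 4 · 11 + 9
  11 = 1 · 9 + 2
  9 = 4 · 2 + 1
  2 = 2 · 1 + 0
gcd(181, 64) = 1.
Track Bezout coefficients alongside the remainders: start with r₀ = 181 = a·1 + b·0 (s = 1, t = 0) and r₁ = 64 = a·0 + b·1 (s = 0, t = 1); each new remainder r_{k+1} = r_{k-1} − q_k·r_k inherits s_{k+1} = s_{k-1} − q_k·s_k, t_{k+1} = t_{k-1} − q_k·t_k, so r_k = a·s_k + b·t_k at every step:
  q = 2: r = 53, s = 1 − 2·0 = 1, t = 0 − 2·1 = -2  (check: 181·1 + 64·(-2) = 53)
  q = 1: r = 11, s = 0 − 1·1 = -1, t = 1 − 1·(-2) = 3  (check: 181·(-1) + 64·3 = 11)
  q = 4: r = 9, s = 1 − 4·(-1) = 5, t = -2 − 4·3 = -14  (check: 181·5 + 64·(-14) = 9)
  q = 1: r = 2, s = -1 − 1·5 = -6, t = 3 − 1·(-14) = 17  (check: 181·(-6) + 64·17 = 2)
  q = 4: r = 1, s = 5 − 4·(-6) = 29, t = -14 − 4·17 = -82  (check: 181·29 + 64·(-82) = 1)
The row with r = 1 (the gcd) gives the Bezout coefficients s = 29, t = -82.
Result: 181 · (29) + 64 · (-82) = 1.

gcd(181, 64) = 1; s = 29, t = -82 (check: 181·29 + 64·(-82) = 1).


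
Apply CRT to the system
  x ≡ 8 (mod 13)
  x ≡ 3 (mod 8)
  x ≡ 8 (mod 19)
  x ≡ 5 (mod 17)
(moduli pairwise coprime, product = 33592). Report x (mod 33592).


Product of moduli M = 13 · 8 · 19 · 17 = 33592.
Merge one congruence at a time:
  Start: x ≡ 8 (mod 13).
  Combine with x ≡ 3 (mod 8); new modulus lcm = 104.
    Write x = 8 + 13·t and substitute into x ≡ 3 (mod 8): 13·t ≡ 3 − 8 = -5 (mod 8).
    Reduce coefficients mod 8: 5·t ≡ 3 (mod 8).
    The inverse of 5 mod 8 is 5 (since 5·5 = 25 = 3·8 + 1), so t ≡ 5·3 = 15 ≡ 7 (mod 8).
    Then x = 8 + 13·7 = 99, valid modulo lcm(13, 8) = 104: x ≡ 99 (mod 104).
  Combine with x ≡ 8 (mod 19); new modulus lcm = 1976.
    Write x = 99 + 104·t and substitute into x ≡ 8 (mod 19): 104·t ≡ 8 − 99 = -91 (mod 19).
    Reduce coefficients mod 19: 9·t ≡ 4 (mod 19).
    The inverse of 9 mod 19 is 17 (since 9·17 = 153 = 8·19 + 1), so t ≡ 17·4 = 68 ≡ 11 (mod 19).
    Then x = 99 + 104·11 = 1243, valid modulo lcm(104, 19) = 1976: x ≡ 1243 (mod 1976).
  Combine with x ≡ 5 (mod 17); new modulus lcm = 33592.
    Write x = 1243 + 1976·t and substitute into x ≡ 5 (mod 17): 1976·t ≡ 5 − 1243 = -1238 (mod 17).
    Reduce coefficients mod 17: 4·t ≡ 3 (mod 17).
    The inverse of 4 mod 17 is 13 (since 4·13 = 52 = 3·17 + 1), so t ≡ 13·3 = 39 ≡ 5 (mod 17).
    Then x = 1243 + 1976·5 = 11123, valid modulo lcm(1976, 17) = 33592: x ≡ 11123 (mod 33592).
Verify against each original: 11123 mod 13 = 8, 11123 mod 8 = 3, 11123 mod 19 = 8, 11123 mod 17 = 5.

x ≡ 11123 (mod 33592).


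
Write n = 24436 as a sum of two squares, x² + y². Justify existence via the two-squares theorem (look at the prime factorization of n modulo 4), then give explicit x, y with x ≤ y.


Step 1: Factor n = 24436 = 2^2 · 41 · 149.
Step 2: Check the mod-4 condition on each prime factor: 2 = 2 (special); 41 ≡ 1 (mod 4), exponent 1; 149 ≡ 1 (mod 4), exponent 1.
All primes ≡ 3 (mod 4) appear to even exponent (or don't appear), so by the two-squares theorem n IS expressible as a sum of two squares.
Step 3: Build a representation. Group n = k² · m with k = 2 and m = 41 · 149 = 6109 (a product of primes ≡ 1 (mod 4)); a representation of m scales to one of n via (k·x)² + (k·y)² = k²(x² + y²). Each prime p ≡ 1 (mod 4) is itself a sum of two squares; find a² by testing p − a² for a perfect square:
  41: 41 − 1² = 40, 41 − 2² = 37, 41 − 3² = 32, 41 − 4² = 25 = 5² ⇒ 41 = 4² + 5².
  149: 149 − 1² = 148, 149 − 2² = 145, 149 − 3² = 140, 149 − 4² = 133, 149 − 5² = 124, 149 − 6² = 113, 149 − 7² = 100 = 10² ⇒ 149 = 7² + 10².
  Combine using the Brahmagupta–Fibonacci identity (a² + b²)(c² + d²) = (ac − bd)² + (ad + bc)² = (ac + bd)² + (ad − bc)²:
  41 · 149 = 6109: from (4² + 5²)(7² + 10²), take (4·7 − 5·10, 4·10 + 5·7) = (28 − 50, 40 + 35) = (-22, 75); dropping signs (only squares matter) gives (22, 75); check 22² + 75² = 484 + 5625 = 6109 ✓.
  Scale by k = 2: (2·22, 2·75) = (44, 150).
Step 4: Order so x ≤ y and verify: 44² + 150² = 1936 + 22500 = 24436 = n. ✓

n = 24436 = 44² + 150² (one valid representation with x ≤ y).
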